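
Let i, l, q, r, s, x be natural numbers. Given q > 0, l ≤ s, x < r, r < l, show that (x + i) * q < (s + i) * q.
r < l and l ≤ s, hence r < s. Because x < r, x < s. Then x + i < s + i. q > 0, so (x + i) * q < (s + i) * q.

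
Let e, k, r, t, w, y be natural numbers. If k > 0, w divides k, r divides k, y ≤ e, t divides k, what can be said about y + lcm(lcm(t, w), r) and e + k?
y + lcm(lcm(t, w), r) ≤ e + k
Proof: Because t divides k and w divides k, lcm(t, w) divides k. From r divides k, lcm(lcm(t, w), r) divides k. k > 0, so lcm(lcm(t, w), r) ≤ k. y ≤ e, so y + lcm(lcm(t, w), r) ≤ e + k.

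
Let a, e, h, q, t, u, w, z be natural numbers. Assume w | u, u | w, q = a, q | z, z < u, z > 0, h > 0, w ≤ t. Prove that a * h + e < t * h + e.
q | z and z > 0, thus q ≤ z. Since q = a, a ≤ z. From u | w and w | u, u = w. z < u, so z < w. Since a ≤ z, a < w. Since w ≤ t, a < t. Since h > 0, a * h < t * h. Then a * h + e < t * h + e.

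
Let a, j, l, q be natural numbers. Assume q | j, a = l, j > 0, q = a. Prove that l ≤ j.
q | j and j > 0, thus q ≤ j. From q = a, a ≤ j. Since a = l, l ≤ j.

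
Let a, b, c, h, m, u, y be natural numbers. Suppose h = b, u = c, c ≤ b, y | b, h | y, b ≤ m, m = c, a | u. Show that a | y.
Because m = c and b ≤ m, b ≤ c. c ≤ b, so c = b. Since h = b and h | y, b | y. Since y | b, b = y. Since c = b, c = y. From u = c and a | u, a | c. Since c = y, a | y.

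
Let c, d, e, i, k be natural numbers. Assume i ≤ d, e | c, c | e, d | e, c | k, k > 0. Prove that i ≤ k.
Since e | c and c | e, e = c. d | e, so d | c. Since c | k, d | k. k > 0, so d ≤ k. Since i ≤ d, i ≤ k.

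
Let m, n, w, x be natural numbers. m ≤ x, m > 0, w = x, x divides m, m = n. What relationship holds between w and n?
w = n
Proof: Since x divides m and m > 0, x ≤ m. From m ≤ x, x = m. w = x, so w = m. Since m = n, w = n.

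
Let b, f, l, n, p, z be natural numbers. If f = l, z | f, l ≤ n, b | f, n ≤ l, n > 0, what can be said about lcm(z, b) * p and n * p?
lcm(z, b) * p ≤ n * p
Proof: Since l ≤ n and n ≤ l, l = n. f = l, so f = n. From z | f and b | f, lcm(z, b) | f. Since f = n, lcm(z, b) | n. n > 0, so lcm(z, b) ≤ n. Then lcm(z, b) * p ≤ n * p.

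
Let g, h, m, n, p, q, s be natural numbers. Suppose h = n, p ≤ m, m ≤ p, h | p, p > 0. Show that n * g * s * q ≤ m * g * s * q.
From p ≤ m and m ≤ p, p = m. h | p and p > 0, so h ≤ p. From p = m, h ≤ m. h = n, so n ≤ m. Then n * g ≤ m * g. Then n * g * s ≤ m * g * s. Then n * g * s * q ≤ m * g * s * q.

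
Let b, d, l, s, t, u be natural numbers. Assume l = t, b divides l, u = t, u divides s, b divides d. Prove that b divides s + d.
l = t and b divides l, hence b divides t. u = t and u divides s, so t divides s. Since b divides t, b divides s. Since b divides d, b divides s + d.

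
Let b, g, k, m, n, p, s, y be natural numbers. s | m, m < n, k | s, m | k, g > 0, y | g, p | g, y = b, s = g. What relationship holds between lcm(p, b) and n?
lcm(p, b) < n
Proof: y = b and y | g, so b | g. Since p | g, lcm(p, b) | g. Since g > 0, lcm(p, b) ≤ g. m | k and k | s, so m | s. Because s | m, m = s. Since s = g, m = g. Since m < n, g < n. lcm(p, b) ≤ g, so lcm(p, b) < n.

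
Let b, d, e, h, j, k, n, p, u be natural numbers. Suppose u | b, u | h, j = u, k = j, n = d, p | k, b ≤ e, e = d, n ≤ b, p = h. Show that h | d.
k = j and p | k, therefore p | j. p = h, so h | j. j = u, so h | u. Since u | h, u = h. From e = d and b ≤ e, b ≤ d. Because n = d and n ≤ b, d ≤ b. b ≤ d, so b = d. Because u | b, u | d. Since u = h, h | d.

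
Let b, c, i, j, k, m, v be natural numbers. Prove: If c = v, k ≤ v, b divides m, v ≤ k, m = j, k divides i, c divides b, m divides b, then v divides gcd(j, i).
Because b divides m and m divides b, b = m. m = j, so b = j. c = v and c divides b, so v divides b. b = j, so v divides j. Because k ≤ v and v ≤ k, k = v. k divides i, so v divides i. v divides j, so v divides gcd(j, i).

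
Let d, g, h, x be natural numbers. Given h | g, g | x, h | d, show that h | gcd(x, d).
h | g and g | x, so h | x. Since h | d, h | gcd(x, d).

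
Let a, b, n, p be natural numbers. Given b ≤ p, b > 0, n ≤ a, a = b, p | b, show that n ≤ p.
Since p | b and b > 0, p ≤ b. b ≤ p, so b = p. Because a = b, a = p. Since n ≤ a, n ≤ p.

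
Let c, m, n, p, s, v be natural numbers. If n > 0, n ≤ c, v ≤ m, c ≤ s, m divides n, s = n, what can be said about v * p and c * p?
v * p ≤ c * p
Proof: From s = n and c ≤ s, c ≤ n. Because n ≤ c, n = c. m divides n and n > 0, hence m ≤ n. n = c, so m ≤ c. v ≤ m, so v ≤ c. By multiplying by a non-negative, v * p ≤ c * p.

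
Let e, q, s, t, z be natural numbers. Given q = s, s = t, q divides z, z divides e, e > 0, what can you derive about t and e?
t ≤ e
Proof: q = s and s = t, thus q = t. q divides z and z divides e, hence q divides e. Since q = t, t divides e. e > 0, so t ≤ e.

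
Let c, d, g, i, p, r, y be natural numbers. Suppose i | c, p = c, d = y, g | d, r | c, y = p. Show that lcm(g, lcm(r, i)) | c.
y = p and p = c, hence y = c. Because d = y and g | d, g | y. Since y = c, g | c. Since r | c and i | c, lcm(r, i) | c. Since g | c, lcm(g, lcm(r, i)) | c.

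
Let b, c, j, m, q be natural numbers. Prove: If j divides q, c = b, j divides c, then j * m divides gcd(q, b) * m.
c = b and j divides c, hence j divides b. j divides q, so j divides gcd(q, b). Then j * m divides gcd(q, b) * m.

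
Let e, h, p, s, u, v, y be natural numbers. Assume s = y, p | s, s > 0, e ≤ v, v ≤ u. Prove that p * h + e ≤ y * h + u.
p | s and s > 0, thus p ≤ s. From s = y, p ≤ y. Then p * h ≤ y * h. e ≤ v and v ≤ u, thus e ≤ u. p * h ≤ y * h, so p * h + e ≤ y * h + u.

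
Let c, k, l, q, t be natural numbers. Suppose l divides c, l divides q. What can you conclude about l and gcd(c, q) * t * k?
l divides gcd(c, q) * t * k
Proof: Since l divides c and l divides q, l divides gcd(c, q). Then l divides gcd(c, q) * t. Then l divides gcd(c, q) * t * k.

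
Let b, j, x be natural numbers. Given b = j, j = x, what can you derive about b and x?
b = x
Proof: b = j and j = x. By transitivity, b = x.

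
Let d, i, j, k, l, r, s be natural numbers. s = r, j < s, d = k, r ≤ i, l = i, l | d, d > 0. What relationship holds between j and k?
j < k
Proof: s = r and j < s, therefore j < r. l = i and l | d, therefore i | d. Since d > 0, i ≤ d. r ≤ i, so r ≤ d. d = k, so r ≤ k. Since j < r, j < k.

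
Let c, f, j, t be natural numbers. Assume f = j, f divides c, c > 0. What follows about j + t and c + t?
j + t ≤ c + t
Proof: f = j and f divides c, therefore j divides c. Since c > 0, j ≤ c. Then j + t ≤ c + t.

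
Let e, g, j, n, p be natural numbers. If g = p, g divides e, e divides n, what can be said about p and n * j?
p divides n * j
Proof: From g = p and g divides e, p divides e. e divides n, so p divides n. Then p divides n * j.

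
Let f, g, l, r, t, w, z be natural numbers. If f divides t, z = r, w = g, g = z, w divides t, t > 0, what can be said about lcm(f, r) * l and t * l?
lcm(f, r) * l ≤ t * l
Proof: w = g and g = z, so w = z. w divides t, so z divides t. z = r, so r divides t. f divides t, so lcm(f, r) divides t. Since t > 0, lcm(f, r) ≤ t. By multiplying by a non-negative, lcm(f, r) * l ≤ t * l.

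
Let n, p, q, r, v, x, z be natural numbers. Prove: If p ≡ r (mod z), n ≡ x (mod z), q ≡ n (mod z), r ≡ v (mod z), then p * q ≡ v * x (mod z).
p ≡ r (mod z) and r ≡ v (mod z), therefore p ≡ v (mod z). From q ≡ n (mod z) and n ≡ x (mod z), q ≡ x (mod z). p ≡ v (mod z), so p * q ≡ v * x (mod z).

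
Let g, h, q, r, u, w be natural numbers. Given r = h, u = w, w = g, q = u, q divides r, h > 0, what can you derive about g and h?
g ≤ h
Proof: u = w and w = g, therefore u = g. q = u and q divides r, so u divides r. u = g, so g divides r. r = h, so g divides h. h > 0, so g ≤ h.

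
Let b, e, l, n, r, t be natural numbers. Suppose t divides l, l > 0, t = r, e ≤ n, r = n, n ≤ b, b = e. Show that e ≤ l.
t = r and r = n, thus t = n. b = e and n ≤ b, therefore n ≤ e. Since e ≤ n, n = e. Because t = n, t = e. t divides l, so e divides l. Because l > 0, e ≤ l.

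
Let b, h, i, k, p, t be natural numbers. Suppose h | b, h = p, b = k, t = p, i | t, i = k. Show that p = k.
h = p and h | b, therefore p | b. b = k, so p | k. t = p and i | t, thus i | p. Since i = k, k | p. Since p | k, p = k.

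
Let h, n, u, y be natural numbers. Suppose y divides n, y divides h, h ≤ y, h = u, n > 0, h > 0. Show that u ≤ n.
y divides h and h > 0, thus y ≤ h. h ≤ y, so y = h. h = u, so y = u. y divides n and n > 0, so y ≤ n. y = u, so u ≤ n.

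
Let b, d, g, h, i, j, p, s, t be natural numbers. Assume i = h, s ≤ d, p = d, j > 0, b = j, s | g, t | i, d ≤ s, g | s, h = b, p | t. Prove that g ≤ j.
d ≤ s and s ≤ d, therefore d = s. s | g and g | s, therefore s = g. Since d = s, d = g. h = b and b = j, so h = j. p | t and t | i, thus p | i. Because i = h, p | h. h = j, so p | j. p = d, so d | j. Since j > 0, d ≤ j. Since d = g, g ≤ j.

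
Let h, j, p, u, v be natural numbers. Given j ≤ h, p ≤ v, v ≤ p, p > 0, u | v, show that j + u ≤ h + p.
v ≤ p and p ≤ v, thus v = p. u | v, so u | p. p > 0, so u ≤ p. Since j ≤ h, j + u ≤ h + p.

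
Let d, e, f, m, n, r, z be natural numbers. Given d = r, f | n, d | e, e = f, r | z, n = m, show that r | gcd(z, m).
From e = f and d | e, d | f. d = r, so r | f. Because n = m and f | n, f | m. Since r | f, r | m. r | z, so r | gcd(z, m).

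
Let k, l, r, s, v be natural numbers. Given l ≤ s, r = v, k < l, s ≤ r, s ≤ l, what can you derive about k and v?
k < v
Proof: l ≤ s and s ≤ l, therefore l = s. k < l, so k < s. Since r = v and s ≤ r, s ≤ v. k < s, so k < v.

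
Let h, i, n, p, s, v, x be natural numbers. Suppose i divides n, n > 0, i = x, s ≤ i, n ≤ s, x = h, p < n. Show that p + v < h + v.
i = x and x = h, so i = h. n ≤ s and s ≤ i, therefore n ≤ i. i divides n and n > 0, therefore i ≤ n. n ≤ i, so n = i. p < n, so p < i. i = h, so p < h. Then p + v < h + v.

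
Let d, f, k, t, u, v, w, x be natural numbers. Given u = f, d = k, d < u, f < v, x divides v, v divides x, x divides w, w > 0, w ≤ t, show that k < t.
Because d = k and d < u, k < u. u = f, so k < f. f < v, so k < v. x divides v and v divides x, therefore x = v. x divides w and w > 0, so x ≤ w. From w ≤ t, x ≤ t. x = v, so v ≤ t. Since k < v, k < t.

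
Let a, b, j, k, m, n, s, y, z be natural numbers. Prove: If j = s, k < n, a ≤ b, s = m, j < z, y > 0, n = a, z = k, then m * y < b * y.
Since j = s and s = m, j = m. From z = k and j < z, j < k. Since n = a and k < n, k < a. Since j < k, j < a. Since a ≤ b, j < b. Since j = m, m < b. From y > 0, by multiplying by a positive, m * y < b * y.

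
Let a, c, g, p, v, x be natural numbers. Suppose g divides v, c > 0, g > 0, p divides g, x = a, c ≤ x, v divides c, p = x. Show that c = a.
Since p = x and p divides g, x divides g. g > 0, so x ≤ g. Because g divides v and v divides c, g divides c. Since c > 0, g ≤ c. x ≤ g, so x ≤ c. From c ≤ x, c = x. x = a, so c = a.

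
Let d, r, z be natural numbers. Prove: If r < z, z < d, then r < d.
Since r < z and z < d, by transitivity, r < d.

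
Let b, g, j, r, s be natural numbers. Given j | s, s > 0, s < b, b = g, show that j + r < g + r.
j | s and s > 0, therefore j ≤ s. Since b = g and s < b, s < g. j ≤ s, so j < g. Then j + r < g + r.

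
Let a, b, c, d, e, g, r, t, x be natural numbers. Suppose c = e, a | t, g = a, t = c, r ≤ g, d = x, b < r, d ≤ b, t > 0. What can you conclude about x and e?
x < e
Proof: Since d ≤ b and b < r, d < r. g = a and r ≤ g, hence r ≤ a. Because d < r, d < a. Since t = c and c = e, t = e. a | t and t > 0, thus a ≤ t. t = e, so a ≤ e. d < a, so d < e. Since d = x, x < e.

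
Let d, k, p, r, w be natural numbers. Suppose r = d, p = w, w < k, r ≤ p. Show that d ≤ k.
Since p = w and r ≤ p, r ≤ w. w < k, so r < k. r = d, so d < k. Then d ≤ k.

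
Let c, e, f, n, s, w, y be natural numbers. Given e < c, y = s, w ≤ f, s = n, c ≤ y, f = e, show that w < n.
y = s and s = n, therefore y = n. f = e and w ≤ f, hence w ≤ e. From e < c and c ≤ y, e < y. w ≤ e, so w < y. y = n, so w < n.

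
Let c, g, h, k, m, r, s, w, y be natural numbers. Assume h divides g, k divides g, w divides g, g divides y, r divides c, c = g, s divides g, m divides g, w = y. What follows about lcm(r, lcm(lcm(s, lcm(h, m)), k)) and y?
lcm(r, lcm(lcm(s, lcm(h, m)), k)) divides y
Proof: w = y and w divides g, therefore y divides g. Since g divides y, g = y. c = g and r divides c, therefore r divides g. Because h divides g and m divides g, lcm(h, m) divides g. From s divides g, lcm(s, lcm(h, m)) divides g. k divides g, so lcm(lcm(s, lcm(h, m)), k) divides g. From r divides g, lcm(r, lcm(lcm(s, lcm(h, m)), k)) divides g. g = y, so lcm(r, lcm(lcm(s, lcm(h, m)), k)) divides y.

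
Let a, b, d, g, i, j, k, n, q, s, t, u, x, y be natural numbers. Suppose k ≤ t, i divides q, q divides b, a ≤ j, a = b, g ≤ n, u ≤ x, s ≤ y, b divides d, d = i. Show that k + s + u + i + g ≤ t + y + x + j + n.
s ≤ y and u ≤ x, so s + u ≤ y + x. d = i and b divides d, thus b divides i. i divides q and q divides b, therefore i divides b. b divides i, so b = i. a = b, so a = i. Since a ≤ j, i ≤ j. Since s + u ≤ y + x, s + u + i ≤ y + x + j. g ≤ n, so s + u + i + g ≤ y + x + j + n. Since k ≤ t, k + s + u + i + g ≤ t + y + x + j + n.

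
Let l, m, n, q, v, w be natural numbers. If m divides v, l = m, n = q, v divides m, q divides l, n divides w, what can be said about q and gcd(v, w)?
q divides gcd(v, w)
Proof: m divides v and v divides m, thus m = v. Since l = m, l = v. Since q divides l, q divides v. n = q and n divides w, therefore q divides w. Since q divides v, q divides gcd(v, w).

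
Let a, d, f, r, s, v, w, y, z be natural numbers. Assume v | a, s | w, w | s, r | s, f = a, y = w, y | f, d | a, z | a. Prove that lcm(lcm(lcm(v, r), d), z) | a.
From s | w and w | s, s = w. Since r | s, r | w. Since y = w and y | f, w | f. Since f = a, w | a. Since r | w, r | a. Since v | a, lcm(v, r) | a. d | a, so lcm(lcm(v, r), d) | a. z | a, so lcm(lcm(lcm(v, r), d), z) | a.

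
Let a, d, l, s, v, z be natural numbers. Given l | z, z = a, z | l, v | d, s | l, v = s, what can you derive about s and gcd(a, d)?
s | gcd(a, d)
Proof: l | z and z | l, so l = z. z = a, so l = a. Since s | l, s | a. v = s and v | d, so s | d. s | a, so s | gcd(a, d).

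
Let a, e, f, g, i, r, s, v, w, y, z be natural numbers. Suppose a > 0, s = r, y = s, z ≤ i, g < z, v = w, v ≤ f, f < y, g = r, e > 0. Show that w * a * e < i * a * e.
From y = s and s = r, y = r. Since f < y, f < r. v ≤ f, so v < r. From g = r and g < z, r < z. z ≤ i, so r < i. v < r, so v < i. v = w, so w < i. a > 0, so w * a < i * a. Because e > 0, w * a * e < i * a * e.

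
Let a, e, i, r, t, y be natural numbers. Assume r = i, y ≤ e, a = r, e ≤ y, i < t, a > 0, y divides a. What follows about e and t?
e < t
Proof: a = r and r = i, therefore a = i. y ≤ e and e ≤ y, thus y = e. y divides a, so e divides a. Since a > 0, e ≤ a. a = i, so e ≤ i. i < t, so e < t.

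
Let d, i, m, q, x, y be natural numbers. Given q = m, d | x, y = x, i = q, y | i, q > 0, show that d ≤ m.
From i = q and y | i, y | q. Since y = x, x | q. d | x, so d | q. q > 0, so d ≤ q. Since q = m, d ≤ m.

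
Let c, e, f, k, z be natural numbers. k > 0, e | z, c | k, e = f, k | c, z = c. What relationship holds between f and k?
f ≤ k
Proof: Because c | k and k | c, c = k. Since z = c and e | z, e | c. From c = k, e | k. Since e = f, f | k. Since k > 0, f ≤ k.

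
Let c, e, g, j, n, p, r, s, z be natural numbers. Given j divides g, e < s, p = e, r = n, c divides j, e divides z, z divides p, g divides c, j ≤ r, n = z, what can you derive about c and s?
c < s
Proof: j divides g and g divides c, hence j divides c. From c divides j, j = c. r = n and n = z, therefore r = z. j ≤ r, so j ≤ z. Since j = c, c ≤ z. p = e and z divides p, therefore z divides e. Since e divides z, e = z. e < s, so z < s. Since c ≤ z, c < s.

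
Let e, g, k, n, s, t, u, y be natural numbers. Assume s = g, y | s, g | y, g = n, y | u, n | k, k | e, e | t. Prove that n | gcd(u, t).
From s = g and y | s, y | g. Since g | y, y = g. Since g = n, y = n. Since y | u, n | u. From n | k and k | e, n | e. Since e | t, n | t. n | u, so n | gcd(u, t).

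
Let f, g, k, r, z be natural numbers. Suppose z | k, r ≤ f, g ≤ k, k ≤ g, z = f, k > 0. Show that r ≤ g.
k ≤ g and g ≤ k, so k = g. Since z = f and z | k, f | k. Since k > 0, f ≤ k. Since k = g, f ≤ g. r ≤ f, so r ≤ g.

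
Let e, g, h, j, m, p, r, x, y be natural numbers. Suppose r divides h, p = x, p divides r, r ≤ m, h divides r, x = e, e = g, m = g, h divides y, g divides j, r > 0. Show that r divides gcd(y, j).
h divides r and r divides h, hence h = r. Since h divides y, r divides y. p = x and x = e, so p = e. Since e = g, p = g. p divides r and r > 0, so p ≤ r. From p = g, g ≤ r. From m = g and r ≤ m, r ≤ g. g ≤ r, so g = r. Since g divides j, r divides j. Since r divides y, r divides gcd(y, j).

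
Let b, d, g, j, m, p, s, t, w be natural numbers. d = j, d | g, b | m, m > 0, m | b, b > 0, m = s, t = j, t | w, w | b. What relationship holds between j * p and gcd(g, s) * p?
j * p | gcd(g, s) * p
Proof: d = j and d | g, therefore j | g. Because b | m and m > 0, b ≤ m. m | b and b > 0, therefore m ≤ b. Since b ≤ m, b = m. m = s, so b = s. t | w and w | b, thus t | b. From t = j, j | b. Since b = s, j | s. j | g, so j | gcd(g, s). Then j * p | gcd(g, s) * p.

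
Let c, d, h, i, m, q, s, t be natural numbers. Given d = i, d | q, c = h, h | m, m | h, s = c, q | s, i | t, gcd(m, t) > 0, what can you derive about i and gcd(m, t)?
i ≤ gcd(m, t)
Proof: d = i and d | q, so i | q. Since h | m and m | h, h = m. From c = h, c = m. s = c and q | s, therefore q | c. c = m, so q | m. Since i | q, i | m. i | t, so i | gcd(m, t). gcd(m, t) > 0, so i ≤ gcd(m, t).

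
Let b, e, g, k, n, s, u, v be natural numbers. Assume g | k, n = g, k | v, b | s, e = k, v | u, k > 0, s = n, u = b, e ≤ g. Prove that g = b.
e = k and e ≤ g, hence k ≤ g. g | k and k > 0, hence g ≤ k. Since k ≤ g, k = g. Because u = b and v | u, v | b. Since k | v, k | b. Since k = g, g | b. From s = n and n = g, s = g. Since b | s, b | g. Since g | b, g = b.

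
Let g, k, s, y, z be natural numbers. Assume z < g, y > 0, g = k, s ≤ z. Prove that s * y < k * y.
g = k and z < g, thus z < k. s ≤ z, so s < k. y > 0, so s * y < k * y.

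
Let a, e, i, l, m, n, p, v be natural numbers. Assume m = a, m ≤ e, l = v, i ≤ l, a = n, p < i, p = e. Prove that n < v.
m = a and a = n, therefore m = n. Since m ≤ e, n ≤ e. From p = e and p < i, e < i. i ≤ l, so e < l. l = v, so e < v. Since n ≤ e, n < v.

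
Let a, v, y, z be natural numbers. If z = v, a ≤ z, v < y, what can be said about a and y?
a < y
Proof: z = v and a ≤ z, so a ≤ v. Since v < y, a < y.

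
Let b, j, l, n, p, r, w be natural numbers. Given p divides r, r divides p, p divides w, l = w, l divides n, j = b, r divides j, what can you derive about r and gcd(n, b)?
r divides gcd(n, b)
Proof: Since p divides r and r divides p, p = r. l = w and l divides n, hence w divides n. p divides w, so p divides n. p = r, so r divides n. j = b and r divides j, hence r divides b. Since r divides n, r divides gcd(n, b).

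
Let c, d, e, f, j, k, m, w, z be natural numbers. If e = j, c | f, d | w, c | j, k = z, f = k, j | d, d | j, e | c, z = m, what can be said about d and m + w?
d | m + w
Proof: k = z and z = m, thus k = m. Since j | d and d | j, j = d. e = j and e | c, hence j | c. c | j, so c = j. Since c | f, j | f. f = k, so j | k. Since j = d, d | k. Since k = m, d | m. Since d | w, d | m + w.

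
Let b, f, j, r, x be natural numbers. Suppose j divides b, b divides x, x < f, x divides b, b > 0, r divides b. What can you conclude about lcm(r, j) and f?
lcm(r, j) < f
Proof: b divides x and x divides b, hence b = x. r divides b and j divides b, therefore lcm(r, j) divides b. b > 0, so lcm(r, j) ≤ b. Because b = x, lcm(r, j) ≤ x. From x < f, lcm(r, j) < f.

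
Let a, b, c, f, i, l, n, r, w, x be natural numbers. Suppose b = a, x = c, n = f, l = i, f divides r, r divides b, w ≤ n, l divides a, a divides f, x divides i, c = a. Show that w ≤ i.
Because b = a and r divides b, r divides a. From f divides r, f divides a. a divides f, so f = a. n = f, so n = a. x = c and c = a, hence x = a. Since x divides i, a divides i. Because l = i and l divides a, i divides a. Since a divides i, a = i. Since n = a, n = i. w ≤ n, so w ≤ i.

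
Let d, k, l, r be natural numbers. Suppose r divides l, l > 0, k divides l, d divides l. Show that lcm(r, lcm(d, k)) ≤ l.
d divides l and k divides l, therefore lcm(d, k) divides l. r divides l, so lcm(r, lcm(d, k)) divides l. Since l > 0, lcm(r, lcm(d, k)) ≤ l.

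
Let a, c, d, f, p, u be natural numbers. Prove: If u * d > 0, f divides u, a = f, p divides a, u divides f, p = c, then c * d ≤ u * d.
Because f divides u and u divides f, f = u. From a = f and p divides a, p divides f. From p = c, c divides f. f = u, so c divides u. Then c * d divides u * d. Since u * d > 0, c * d ≤ u * d.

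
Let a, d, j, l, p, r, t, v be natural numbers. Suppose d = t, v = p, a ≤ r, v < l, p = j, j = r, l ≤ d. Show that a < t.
p = j and j = r, therefore p = r. Because v = p and v < l, p < l. Since p = r, r < l. Since l ≤ d, r < d. d = t, so r < t. Since a ≤ r, a < t.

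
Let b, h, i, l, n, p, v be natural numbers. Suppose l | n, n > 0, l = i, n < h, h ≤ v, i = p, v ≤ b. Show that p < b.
Because l = i and i = p, l = p. l | n, so p | n. Because n > 0, p ≤ n. h ≤ v and v ≤ b, so h ≤ b. Since n < h, n < b. p ≤ n, so p < b.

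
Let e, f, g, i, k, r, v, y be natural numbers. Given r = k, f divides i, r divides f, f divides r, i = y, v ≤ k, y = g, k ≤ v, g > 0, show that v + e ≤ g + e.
k ≤ v and v ≤ k, therefore k = v. f divides r and r divides f, thus f = r. r = k, so f = k. i = y and f divides i, hence f divides y. f = k, so k divides y. Since y = g, k divides g. Since g > 0, k ≤ g. k = v, so v ≤ g. Then v + e ≤ g + e.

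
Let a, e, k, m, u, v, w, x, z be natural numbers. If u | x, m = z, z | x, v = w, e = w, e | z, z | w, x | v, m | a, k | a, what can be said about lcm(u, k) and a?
lcm(u, k) | a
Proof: e = w and e | z, thus w | z. z | w, so w = z. From v = w, v = z. Since x | v, x | z. Since z | x, z = x. Since m = z, m = x. From m | a, x | a. u | x, so u | a. k | a, so lcm(u, k) | a.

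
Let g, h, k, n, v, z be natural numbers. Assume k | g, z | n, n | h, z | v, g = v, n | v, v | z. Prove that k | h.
g = v and k | g, therefore k | v. Since z | v and v | z, z = v. Because z | n, v | n. n | v, so n = v. Since n | h, v | h. k | v, so k | h.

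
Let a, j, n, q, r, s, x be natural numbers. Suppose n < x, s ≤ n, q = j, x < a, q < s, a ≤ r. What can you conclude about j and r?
j < r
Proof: q = j and q < s, therefore j < s. s ≤ n and n < x, so s < x. Because j < s, j < x. x < a and a ≤ r, therefore x < r. Since j < x, j < r.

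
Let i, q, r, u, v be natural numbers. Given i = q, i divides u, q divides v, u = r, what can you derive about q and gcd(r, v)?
q divides gcd(r, v)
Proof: u = r and i divides u, hence i divides r. Since i = q, q divides r. From q divides v, q divides gcd(r, v).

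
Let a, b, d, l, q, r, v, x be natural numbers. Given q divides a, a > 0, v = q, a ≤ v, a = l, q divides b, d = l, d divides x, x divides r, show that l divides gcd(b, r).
From q divides a and a > 0, q ≤ a. v = q and a ≤ v, so a ≤ q. q ≤ a, so q = a. Since a = l, q = l. q divides b, so l divides b. From d divides x and x divides r, d divides r. Since d = l, l divides r. Since l divides b, l divides gcd(b, r).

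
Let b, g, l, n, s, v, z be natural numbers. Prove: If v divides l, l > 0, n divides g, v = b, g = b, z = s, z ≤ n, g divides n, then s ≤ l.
n divides g and g divides n, hence n = g. Since g = b, n = b. Since z ≤ n, z ≤ b. Since z = s, s ≤ b. v = b and v divides l, so b divides l. Because l > 0, b ≤ l. Because s ≤ b, s ≤ l.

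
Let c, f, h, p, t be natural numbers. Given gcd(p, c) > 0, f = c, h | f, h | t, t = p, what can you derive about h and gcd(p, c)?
h ≤ gcd(p, c)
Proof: t = p and h | t, so h | p. f = c and h | f, therefore h | c. Since h | p, h | gcd(p, c). Because gcd(p, c) > 0, h ≤ gcd(p, c).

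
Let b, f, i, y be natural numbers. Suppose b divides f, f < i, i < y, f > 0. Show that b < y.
b divides f and f > 0, thus b ≤ f. f < i and i < y, so f < y. Since b ≤ f, b < y.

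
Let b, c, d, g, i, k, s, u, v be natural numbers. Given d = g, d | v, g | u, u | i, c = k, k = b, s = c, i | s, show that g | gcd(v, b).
Since d = g and d | v, g | v. Because g | u and u | i, g | i. c = k and k = b, hence c = b. s = c and i | s, hence i | c. c = b, so i | b. g | i, so g | b. From g | v, g | gcd(v, b).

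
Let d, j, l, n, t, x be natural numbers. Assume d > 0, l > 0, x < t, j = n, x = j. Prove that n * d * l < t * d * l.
x = j and j = n, therefore x = n. x < t, so n < t. d > 0, so n * d < t * d. Because l > 0, n * d * l < t * d * l.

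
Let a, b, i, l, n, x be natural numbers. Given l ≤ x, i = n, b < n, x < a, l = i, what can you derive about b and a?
b < a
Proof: l = i and i = n, therefore l = n. l ≤ x and x < a, thus l < a. Since l = n, n < a. b < n, so b < a.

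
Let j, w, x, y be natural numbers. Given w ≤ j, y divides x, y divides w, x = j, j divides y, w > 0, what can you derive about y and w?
y = w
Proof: y divides w and w > 0, hence y ≤ w. x = j and y divides x, thus y divides j. Since j divides y, j = y. w ≤ j, so w ≤ y. y ≤ w, so y = w.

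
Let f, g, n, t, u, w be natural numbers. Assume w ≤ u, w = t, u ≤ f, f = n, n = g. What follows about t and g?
t ≤ g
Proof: w = t and w ≤ u, hence t ≤ u. From f = n and u ≤ f, u ≤ n. Since t ≤ u, t ≤ n. Since n = g, t ≤ g.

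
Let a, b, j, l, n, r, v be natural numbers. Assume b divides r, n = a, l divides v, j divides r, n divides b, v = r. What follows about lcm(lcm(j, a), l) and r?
lcm(lcm(j, a), l) divides r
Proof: n divides b and b divides r, therefore n divides r. Since n = a, a divides r. Since j divides r, lcm(j, a) divides r. Since v = r and l divides v, l divides r. lcm(j, a) divides r, so lcm(lcm(j, a), l) divides r.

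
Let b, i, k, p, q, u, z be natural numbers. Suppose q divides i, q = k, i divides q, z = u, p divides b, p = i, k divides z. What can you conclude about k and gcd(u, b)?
k divides gcd(u, b)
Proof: z = u and k divides z, thus k divides u. Because i divides q and q divides i, i = q. Since q = k, i = k. From p = i and p divides b, i divides b. Since i = k, k divides b. k divides u, so k divides gcd(u, b).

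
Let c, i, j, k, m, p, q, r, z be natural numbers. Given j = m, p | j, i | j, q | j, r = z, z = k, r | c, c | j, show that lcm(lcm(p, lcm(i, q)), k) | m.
i | j and q | j, hence lcm(i, q) | j. From p | j, lcm(p, lcm(i, q)) | j. Because r = z and z = k, r = k. Because r | c and c | j, r | j. Since r = k, k | j. Since lcm(p, lcm(i, q)) | j, lcm(lcm(p, lcm(i, q)), k) | j. From j = m, lcm(lcm(p, lcm(i, q)), k) | m.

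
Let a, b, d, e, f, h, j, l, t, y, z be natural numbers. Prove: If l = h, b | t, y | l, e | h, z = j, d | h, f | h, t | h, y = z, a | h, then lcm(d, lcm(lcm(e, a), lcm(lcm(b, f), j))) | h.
e | h and a | h, thus lcm(e, a) | h. b | t and t | h, so b | h. Because f | h, lcm(b, f) | h. From y = z and z = j, y = j. Because l = h and y | l, y | h. y = j, so j | h. lcm(b, f) | h, so lcm(lcm(b, f), j) | h. Since lcm(e, a) | h, lcm(lcm(e, a), lcm(lcm(b, f), j)) | h. d | h, so lcm(d, lcm(lcm(e, a), lcm(lcm(b, f), j))) | h.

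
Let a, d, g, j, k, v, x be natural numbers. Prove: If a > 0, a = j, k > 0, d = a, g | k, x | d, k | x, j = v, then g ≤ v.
g | k and k > 0, hence g ≤ k. a = j and j = v, therefore a = v. Because d = a and x | d, x | a. Since k | x, k | a. Because a > 0, k ≤ a. a = v, so k ≤ v. Since g ≤ k, g ≤ v.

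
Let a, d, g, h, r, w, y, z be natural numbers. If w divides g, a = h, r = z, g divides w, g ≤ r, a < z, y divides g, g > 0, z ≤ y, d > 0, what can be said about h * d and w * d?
h * d < w * d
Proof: y divides g and g > 0, so y ≤ g. Since z ≤ y, z ≤ g. From r = z and g ≤ r, g ≤ z. Because z ≤ g, z = g. From g divides w and w divides g, g = w. Since z = g, z = w. a = h and a < z, so h < z. z = w, so h < w. Since d > 0, by multiplying by a positive, h * d < w * d.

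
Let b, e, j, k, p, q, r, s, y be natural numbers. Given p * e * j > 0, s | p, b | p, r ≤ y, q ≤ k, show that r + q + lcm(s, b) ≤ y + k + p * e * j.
Because r ≤ y and q ≤ k, r + q ≤ y + k. Because s | p and b | p, lcm(s, b) | p. Then lcm(s, b) | p * e. Then lcm(s, b) | p * e * j. Since p * e * j > 0, lcm(s, b) ≤ p * e * j. Since r + q ≤ y + k, r + q + lcm(s, b) ≤ y + k + p * e * j.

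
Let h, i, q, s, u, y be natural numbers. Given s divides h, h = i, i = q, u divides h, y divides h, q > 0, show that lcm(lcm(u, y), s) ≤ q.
From h = i and i = q, h = q. u divides h and y divides h, thus lcm(u, y) divides h. s divides h, so lcm(lcm(u, y), s) divides h. Since h = q, lcm(lcm(u, y), s) divides q. q > 0, so lcm(lcm(u, y), s) ≤ q.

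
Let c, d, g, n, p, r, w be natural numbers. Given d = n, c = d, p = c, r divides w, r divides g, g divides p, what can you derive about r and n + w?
r divides n + w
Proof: p = c and c = d, so p = d. g divides p, so g divides d. r divides g, so r divides d. Since d = n, r divides n. Because r divides w, r divides n + w.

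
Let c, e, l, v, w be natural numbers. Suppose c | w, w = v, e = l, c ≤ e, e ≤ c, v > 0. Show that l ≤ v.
c ≤ e and e ≤ c, thus c = e. w = v and c | w, thus c | v. Since c = e, e | v. v > 0, so e ≤ v. From e = l, l ≤ v.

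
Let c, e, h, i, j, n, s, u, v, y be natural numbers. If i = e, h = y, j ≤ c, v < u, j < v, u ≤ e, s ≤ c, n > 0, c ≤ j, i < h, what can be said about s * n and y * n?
s * n < y * n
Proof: Because j ≤ c and c ≤ j, j = c. i = e and i < h, so e < h. Since u ≤ e, u < h. v < u, so v < h. Since h = y, v < y. From j < v, j < y. j = c, so c < y. Since s ≤ c, s < y. Since n > 0, s * n < y * n.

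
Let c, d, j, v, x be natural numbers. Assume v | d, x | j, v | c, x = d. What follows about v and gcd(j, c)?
v | gcd(j, c)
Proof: x = d and x | j, so d | j. Since v | d, v | j. Since v | c, v | gcd(j, c).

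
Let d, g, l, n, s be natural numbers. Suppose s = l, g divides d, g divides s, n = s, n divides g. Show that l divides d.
Because n = s and n divides g, s divides g. Since g divides s, g = s. Since s = l, g = l. Since g divides d, l divides d.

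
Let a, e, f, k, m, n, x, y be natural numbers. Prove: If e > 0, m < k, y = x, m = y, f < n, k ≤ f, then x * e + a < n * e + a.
m = y and y = x, hence m = x. Because m < k, x < k. k ≤ f, so x < f. Since f < n, x < n. Since e > 0, by multiplying by a positive, x * e < n * e. Then x * e + a < n * e + a.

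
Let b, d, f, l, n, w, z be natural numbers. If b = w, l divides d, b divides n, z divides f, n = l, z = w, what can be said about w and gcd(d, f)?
w divides gcd(d, f)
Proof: Since n = l and b divides n, b divides l. Since l divides d, b divides d. From b = w, w divides d. z = w and z divides f, therefore w divides f. Since w divides d, w divides gcd(d, f).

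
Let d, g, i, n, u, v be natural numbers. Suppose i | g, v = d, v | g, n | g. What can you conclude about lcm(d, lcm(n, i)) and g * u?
lcm(d, lcm(n, i)) | g * u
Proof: v = d and v | g, thus d | g. n | g and i | g, therefore lcm(n, i) | g. Because d | g, lcm(d, lcm(n, i)) | g. Then lcm(d, lcm(n, i)) | g * u.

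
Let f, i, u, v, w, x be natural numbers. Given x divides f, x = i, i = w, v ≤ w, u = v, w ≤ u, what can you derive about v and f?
v divides f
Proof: u = v and w ≤ u, thus w ≤ v. Since v ≤ w, w = v. x = i and i = w, therefore x = w. Since x divides f, w divides f. Since w = v, v divides f.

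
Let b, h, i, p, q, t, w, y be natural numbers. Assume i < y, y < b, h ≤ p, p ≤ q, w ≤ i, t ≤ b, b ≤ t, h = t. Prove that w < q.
Since b ≤ t and t ≤ b, b = t. i < y and y < b, hence i < b. Since w ≤ i, w < b. Since b = t, w < t. h ≤ p and p ≤ q, so h ≤ q. h = t, so t ≤ q. w < t, so w < q.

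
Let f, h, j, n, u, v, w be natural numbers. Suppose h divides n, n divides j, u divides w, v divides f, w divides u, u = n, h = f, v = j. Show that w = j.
w divides u and u divides w, thus w = u. u = n, so w = n. v = j and v divides f, hence j divides f. Because h = f and h divides n, f divides n. j divides f, so j divides n. Since n divides j, n = j. w = n, so w = j.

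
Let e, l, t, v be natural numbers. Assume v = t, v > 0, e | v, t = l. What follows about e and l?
e ≤ l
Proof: e | v and v > 0, therefore e ≤ v. Because v = t, e ≤ t. Since t = l, e ≤ l.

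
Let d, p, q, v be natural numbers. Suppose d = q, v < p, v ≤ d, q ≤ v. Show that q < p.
From d = q and v ≤ d, v ≤ q. From q ≤ v, v = q. v < p, so q < p.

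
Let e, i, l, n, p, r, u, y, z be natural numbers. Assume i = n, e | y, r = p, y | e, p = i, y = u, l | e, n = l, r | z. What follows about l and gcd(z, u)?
l | gcd(z, u)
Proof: i = n and n = l, so i = l. Because r = p and r | z, p | z. Since p = i, i | z. i = l, so l | z. e | y and y | e, thus e = y. l | e, so l | y. y = u, so l | u. Since l | z, l | gcd(z, u).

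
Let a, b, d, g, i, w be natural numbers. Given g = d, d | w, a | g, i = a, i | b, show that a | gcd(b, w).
Because i = a and i | b, a | b. Since g = d and a | g, a | d. d | w, so a | w. Since a | b, a | gcd(b, w).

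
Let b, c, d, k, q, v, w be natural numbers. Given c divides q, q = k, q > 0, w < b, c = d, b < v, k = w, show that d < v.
Because q = k and k = w, q = w. c divides q and q > 0, thus c ≤ q. q = w, so c ≤ w. Since c = d, d ≤ w. Since w < b and b < v, w < v. d ≤ w, so d < v.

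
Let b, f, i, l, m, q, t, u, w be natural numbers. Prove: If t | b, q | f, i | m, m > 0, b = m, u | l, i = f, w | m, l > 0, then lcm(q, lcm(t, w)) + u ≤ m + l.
Because i = f and i | m, f | m. q | f, so q | m. Since b = m and t | b, t | m. w | m, so lcm(t, w) | m. Since q | m, lcm(q, lcm(t, w)) | m. m > 0, so lcm(q, lcm(t, w)) ≤ m. u | l and l > 0, hence u ≤ l. lcm(q, lcm(t, w)) ≤ m, so lcm(q, lcm(t, w)) + u ≤ m + l.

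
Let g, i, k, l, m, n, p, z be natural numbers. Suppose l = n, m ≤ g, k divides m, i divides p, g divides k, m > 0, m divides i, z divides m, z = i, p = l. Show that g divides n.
Since g divides k and k divides m, g divides m. Because m > 0, g ≤ m. Since m ≤ g, m = g. z = i and z divides m, hence i divides m. Since m divides i, i = m. Because p = l and i divides p, i divides l. Since i = m, m divides l. l = n, so m divides n. Since m = g, g divides n.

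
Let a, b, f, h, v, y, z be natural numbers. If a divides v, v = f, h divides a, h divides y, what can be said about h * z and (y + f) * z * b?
h * z divides (y + f) * z * b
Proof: h divides a and a divides v, hence h divides v. Since v = f, h divides f. h divides y, so h divides y + f. Then h * z divides (y + f) * z. Then h * z divides (y + f) * z * b.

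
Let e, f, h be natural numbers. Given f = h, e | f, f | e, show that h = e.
e | f and f | e, therefore e = f. Since f = h, e = h. Then h = e.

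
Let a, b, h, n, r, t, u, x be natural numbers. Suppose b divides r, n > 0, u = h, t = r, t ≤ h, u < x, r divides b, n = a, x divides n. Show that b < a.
r divides b and b divides r, thus r = b. Since t = r, t = b. Since t ≤ h, b ≤ h. u = h and u < x, therefore h < x. x divides n and n > 0, thus x ≤ n. Since n = a, x ≤ a. Since h < x, h < a. Since b ≤ h, b < a.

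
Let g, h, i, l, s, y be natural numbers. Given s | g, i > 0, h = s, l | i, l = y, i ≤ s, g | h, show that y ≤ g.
h = s and g | h, thus g | s. s | g, so s = g. Because l | i and i > 0, l ≤ i. Since i ≤ s, l ≤ s. s = g, so l ≤ g. Since l = y, y ≤ g.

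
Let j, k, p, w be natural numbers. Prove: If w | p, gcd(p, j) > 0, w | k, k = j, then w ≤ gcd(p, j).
Because k = j and w | k, w | j. Since w | p, w | gcd(p, j). gcd(p, j) > 0, so w ≤ gcd(p, j).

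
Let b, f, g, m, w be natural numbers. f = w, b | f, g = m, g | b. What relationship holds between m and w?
m | w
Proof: f = w and b | f, so b | w. g | b, so g | w. g = m, so m | w.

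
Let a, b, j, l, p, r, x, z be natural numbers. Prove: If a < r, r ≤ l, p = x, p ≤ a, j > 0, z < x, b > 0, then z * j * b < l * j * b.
p = x and p ≤ a, thus x ≤ a. a < r and r ≤ l, hence a < l. From x ≤ a, x < l. Because z < x, z < l. Since j > 0, by multiplying by a positive, z * j < l * j. Combined with b > 0, by multiplying by a positive, z * j * b < l * j * b.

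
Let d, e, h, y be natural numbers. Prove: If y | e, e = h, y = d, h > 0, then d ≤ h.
Since e = h and y | e, y | h. h > 0, so y ≤ h. Since y = d, d ≤ h.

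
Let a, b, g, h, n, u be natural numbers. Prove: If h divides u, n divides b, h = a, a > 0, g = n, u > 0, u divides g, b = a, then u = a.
g = n and u divides g, hence u divides n. Since n divides b, u divides b. Since b = a, u divides a. Since a > 0, u ≤ a. h = a and h divides u, so a divides u. Since u > 0, a ≤ u. u ≤ a, so u = a.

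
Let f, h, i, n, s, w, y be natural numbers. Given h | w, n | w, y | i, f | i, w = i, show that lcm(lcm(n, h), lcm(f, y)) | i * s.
n | w and h | w, so lcm(n, h) | w. w = i, so lcm(n, h) | i. f | i and y | i, thus lcm(f, y) | i. lcm(n, h) | i, so lcm(lcm(n, h), lcm(f, y)) | i. Then lcm(lcm(n, h), lcm(f, y)) | i * s.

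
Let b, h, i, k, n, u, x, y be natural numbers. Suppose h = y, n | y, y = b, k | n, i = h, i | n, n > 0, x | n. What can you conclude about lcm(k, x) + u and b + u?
lcm(k, x) + u ≤ b + u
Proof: i = h and h = y, therefore i = y. Since i | n, y | n. Since n | y, n = y. k | n and x | n, so lcm(k, x) | n. Since n > 0, lcm(k, x) ≤ n. Since n = y, lcm(k, x) ≤ y. Because y = b, lcm(k, x) ≤ b. Then lcm(k, x) + u ≤ b + u.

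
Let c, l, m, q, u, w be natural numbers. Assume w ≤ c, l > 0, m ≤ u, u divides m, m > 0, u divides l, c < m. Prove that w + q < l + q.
Since u divides m and m > 0, u ≤ m. Since m ≤ u, m = u. Since w ≤ c and c < m, w < m. m = u, so w < u. u divides l and l > 0, therefore u ≤ l. Since w < u, w < l. Then w + q < l + q.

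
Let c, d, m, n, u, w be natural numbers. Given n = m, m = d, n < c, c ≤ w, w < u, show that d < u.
Since n = m and m = d, n = d. From c ≤ w and w < u, c < u. Because n < c, n < u. n = d, so d < u.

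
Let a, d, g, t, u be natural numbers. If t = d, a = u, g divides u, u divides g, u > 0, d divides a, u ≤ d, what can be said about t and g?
t = g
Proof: a = u and d divides a, hence d divides u. u > 0, so d ≤ u. Since u ≤ d, d = u. t = d, so t = u. u divides g and g divides u, so u = g. From t = u, t = g.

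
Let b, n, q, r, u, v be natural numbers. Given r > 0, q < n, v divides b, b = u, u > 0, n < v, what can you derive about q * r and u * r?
q * r < u * r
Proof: b = u and v divides b, thus v divides u. Since u > 0, v ≤ u. From n < v, n < u. Because q < n, q < u. Using r > 0 and multiplying by a positive, q * r < u * r.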